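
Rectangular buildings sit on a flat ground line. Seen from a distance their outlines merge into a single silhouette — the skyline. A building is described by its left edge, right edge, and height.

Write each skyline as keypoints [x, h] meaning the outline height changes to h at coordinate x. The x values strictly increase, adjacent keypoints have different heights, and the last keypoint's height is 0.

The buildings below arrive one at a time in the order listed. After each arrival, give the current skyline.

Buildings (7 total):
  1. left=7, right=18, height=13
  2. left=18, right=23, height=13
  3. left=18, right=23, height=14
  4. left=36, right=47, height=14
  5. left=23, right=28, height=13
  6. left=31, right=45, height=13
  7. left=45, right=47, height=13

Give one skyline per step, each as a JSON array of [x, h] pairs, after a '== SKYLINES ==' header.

== SKYLINES ==
[[7,13],[18,0]]
[[7,13],[23,0]]
[[7,13],[18,14],[23,0]]
[[7,13],[18,14],[23,0],[36,14],[47,0]]
[[7,13],[18,14],[23,13],[28,0],[36,14],[47,0]]
[[7,13],[18,14],[23,13],[28,0],[31,13],[36,14],[47,0]]
[[7,13],[18,14],[23,13],[28,0],[31,13],[36,14],[47,0]]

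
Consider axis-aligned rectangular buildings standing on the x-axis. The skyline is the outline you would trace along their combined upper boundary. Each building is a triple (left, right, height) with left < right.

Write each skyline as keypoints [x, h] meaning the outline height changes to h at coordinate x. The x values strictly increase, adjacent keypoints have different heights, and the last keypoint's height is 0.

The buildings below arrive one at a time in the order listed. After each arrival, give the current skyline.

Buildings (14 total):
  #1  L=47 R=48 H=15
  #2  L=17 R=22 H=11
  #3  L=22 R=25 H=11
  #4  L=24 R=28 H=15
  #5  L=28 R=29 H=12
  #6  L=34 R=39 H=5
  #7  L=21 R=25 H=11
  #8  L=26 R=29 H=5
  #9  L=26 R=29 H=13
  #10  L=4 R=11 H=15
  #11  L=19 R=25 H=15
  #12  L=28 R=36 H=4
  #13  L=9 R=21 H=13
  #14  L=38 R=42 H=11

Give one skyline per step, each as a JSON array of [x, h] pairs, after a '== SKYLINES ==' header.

== SKYLINES ==
[[47,15],[48,0]]
[[17,11],[22,0],[47,15],[48,0]]
[[17,11],[25,0],[47,15],[48,0]]
[[17,11],[24,15],[28,0],[47,15],[48,0]]
[[17,11],[24,15],[28,12],[29,0],[47,15],[48,0]]
[[17,11],[24,15],[28,12],[29,0],[34,5],[39,0],[47,15],[48,0]]
[[17,11],[24,15],[28,12],[29,0],[34,5],[39,0],[47,15],[48,0]]
[[17,11],[24,15],[28,12],[29,0],[34,5],[39,0],[47,15],[48,0]]
[[17,11],[24,15],[28,13],[29,0],[34,5],[39,0],[47,15],[48,0]]
[[4,15],[11,0],[17,11],[24,15],[28,13],[29,0],[34,5],[39,0],[47,15],[48,0]]
[[4,15],[11,0],[17,11],[19,15],[28,13],[29,0],[34,5],[39,0],[47,15],[48,0]]
[[4,15],[11,0],[17,11],[19,15],[28,13],[29,4],[34,5],[39,0],[47,15],[48,0]]
[[4,15],[11,13],[19,15],[28,13],[29,4],[34,5],[39,0],[47,15],[48,0]]
[[4,15],[11,13],[19,15],[28,13],[29,4],[34,5],[38,11],[42,0],[47,15],[48,0]]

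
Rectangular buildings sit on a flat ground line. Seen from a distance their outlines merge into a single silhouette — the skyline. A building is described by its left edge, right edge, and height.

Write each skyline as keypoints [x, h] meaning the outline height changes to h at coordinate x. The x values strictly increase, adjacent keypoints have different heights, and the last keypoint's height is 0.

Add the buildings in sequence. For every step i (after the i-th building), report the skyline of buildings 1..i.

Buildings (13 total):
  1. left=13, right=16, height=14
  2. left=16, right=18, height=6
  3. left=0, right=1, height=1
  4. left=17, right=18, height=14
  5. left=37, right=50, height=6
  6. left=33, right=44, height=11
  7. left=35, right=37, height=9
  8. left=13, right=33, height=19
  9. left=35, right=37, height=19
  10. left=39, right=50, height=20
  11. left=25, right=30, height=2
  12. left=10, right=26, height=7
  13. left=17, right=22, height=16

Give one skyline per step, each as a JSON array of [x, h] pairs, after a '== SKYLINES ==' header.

== SKYLINES ==
[[13,14],[16,0]]
[[13,14],[16,6],[18,0]]
[[0,1],[1,0],[13,14],[16,6],[18,0]]
[[0,1],[1,0],[13,14],[16,6],[17,14],[18,0]]
[[0,1],[1,0],[13,14],[16,6],[17,14],[18,0],[37,6],[50,0]]
[[0,1],[1,0],[13,14],[16,6],[17,14],[18,0],[33,11],[44,6],[50,0]]
[[0,1],[1,0],[13,14],[16,6],[17,14],[18,0],[33,11],[44,6],[50,0]]
[[0,1],[1,0],[13,19],[33,11],[44,6],[50,0]]
[[0,1],[1,0],[13,19],[33,11],[35,19],[37,11],[44,6],[50,0]]
[[0,1],[1,0],[13,19],[33,11],[35,19],[37,11],[39,20],[50,0]]
[[0,1],[1,0],[13,19],[33,11],[35,19],[37,11],[39,20],[50,0]]
[[0,1],[1,0],[10,7],[13,19],[33,11],[35,19],[37,11],[39,20],[50,0]]
[[0,1],[1,0],[10,7],[13,19],[33,11],[35,19],[37,11],[39,20],[50,0]]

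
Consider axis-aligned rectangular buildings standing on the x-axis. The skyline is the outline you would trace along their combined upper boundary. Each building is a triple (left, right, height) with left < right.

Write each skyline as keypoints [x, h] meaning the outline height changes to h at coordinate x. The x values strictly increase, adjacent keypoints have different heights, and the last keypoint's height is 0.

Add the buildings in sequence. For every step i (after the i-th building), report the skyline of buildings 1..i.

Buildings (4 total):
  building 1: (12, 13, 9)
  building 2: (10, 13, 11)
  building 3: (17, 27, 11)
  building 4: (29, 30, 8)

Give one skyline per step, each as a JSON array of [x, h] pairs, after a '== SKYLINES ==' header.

== SKYLINES ==
[[12,9],[13,0]]
[[10,11],[13,0]]
[[10,11],[13,0],[17,11],[27,0]]
[[10,11],[13,0],[17,11],[27,0],[29,8],[30,0]]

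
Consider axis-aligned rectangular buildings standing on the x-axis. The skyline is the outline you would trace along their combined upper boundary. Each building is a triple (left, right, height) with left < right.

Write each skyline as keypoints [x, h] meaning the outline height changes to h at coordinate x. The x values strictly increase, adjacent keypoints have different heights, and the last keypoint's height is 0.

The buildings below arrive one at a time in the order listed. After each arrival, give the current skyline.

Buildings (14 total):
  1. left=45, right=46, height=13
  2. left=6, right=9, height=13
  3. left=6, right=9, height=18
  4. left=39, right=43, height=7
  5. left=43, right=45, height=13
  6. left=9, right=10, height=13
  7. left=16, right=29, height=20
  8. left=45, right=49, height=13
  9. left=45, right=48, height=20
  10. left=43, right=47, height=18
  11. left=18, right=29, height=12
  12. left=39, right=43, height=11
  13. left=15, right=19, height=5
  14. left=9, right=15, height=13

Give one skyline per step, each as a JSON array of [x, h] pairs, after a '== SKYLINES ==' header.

== SKYLINES ==
[[45,13],[46,0]]
[[6,13],[9,0],[45,13],[46,0]]
[[6,18],[9,0],[45,13],[46,0]]
[[6,18],[9,0],[39,7],[43,0],[45,13],[46,0]]
[[6,18],[9,0],[39,7],[43,13],[46,0]]
[[6,18],[9,13],[10,0],[39,7],[43,13],[46,0]]
[[6,18],[9,13],[10,0],[16,20],[29,0],[39,7],[43,13],[46,0]]
[[6,18],[9,13],[10,0],[16,20],[29,0],[39,7],[43,13],[49,0]]
[[6,18],[9,13],[10,0],[16,20],[29,0],[39,7],[43,13],[45,20],[48,13],[49,0]]
[[6,18],[9,13],[10,0],[16,20],[29,0],[39,7],[43,18],[45,20],[48,13],[49,0]]
[[6,18],[9,13],[10,0],[16,20],[29,0],[39,7],[43,18],[45,20],[48,13],[49,0]]
[[6,18],[9,13],[10,0],[16,20],[29,0],[39,11],[43,18],[45,20],[48,13],[49,0]]
[[6,18],[9,13],[10,0],[15,5],[16,20],[29,0],[39,11],[43,18],[45,20],[48,13],[49,0]]
[[6,18],[9,13],[15,5],[16,20],[29,0],[39,11],[43,18],[45,20],[48,13],[49,0]]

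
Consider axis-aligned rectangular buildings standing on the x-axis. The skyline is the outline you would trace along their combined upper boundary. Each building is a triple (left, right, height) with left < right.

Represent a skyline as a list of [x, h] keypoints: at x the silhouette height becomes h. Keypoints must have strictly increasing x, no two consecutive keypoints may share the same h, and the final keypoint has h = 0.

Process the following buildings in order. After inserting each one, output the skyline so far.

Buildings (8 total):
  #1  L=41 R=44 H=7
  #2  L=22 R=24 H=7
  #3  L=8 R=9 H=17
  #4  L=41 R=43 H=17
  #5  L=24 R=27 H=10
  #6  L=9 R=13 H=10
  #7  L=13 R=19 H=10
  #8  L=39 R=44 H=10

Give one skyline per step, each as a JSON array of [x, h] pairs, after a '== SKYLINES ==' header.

== SKYLINES ==
[[41,7],[44,0]]
[[22,7],[24,0],[41,7],[44,0]]
[[8,17],[9,0],[22,7],[24,0],[41,7],[44,0]]
[[8,17],[9,0],[22,7],[24,0],[41,17],[43,7],[44,0]]
[[8,17],[9,0],[22,7],[24,10],[27,0],[41,17],[43,7],[44,0]]
[[8,17],[9,10],[13,0],[22,7],[24,10],[27,0],[41,17],[43,7],[44,0]]
[[8,17],[9,10],[19,0],[22,7],[24,10],[27,0],[41,17],[43,7],[44,0]]
[[8,17],[9,10],[19,0],[22,7],[24,10],[27,0],[39,10],[41,17],[43,10],[44,0]]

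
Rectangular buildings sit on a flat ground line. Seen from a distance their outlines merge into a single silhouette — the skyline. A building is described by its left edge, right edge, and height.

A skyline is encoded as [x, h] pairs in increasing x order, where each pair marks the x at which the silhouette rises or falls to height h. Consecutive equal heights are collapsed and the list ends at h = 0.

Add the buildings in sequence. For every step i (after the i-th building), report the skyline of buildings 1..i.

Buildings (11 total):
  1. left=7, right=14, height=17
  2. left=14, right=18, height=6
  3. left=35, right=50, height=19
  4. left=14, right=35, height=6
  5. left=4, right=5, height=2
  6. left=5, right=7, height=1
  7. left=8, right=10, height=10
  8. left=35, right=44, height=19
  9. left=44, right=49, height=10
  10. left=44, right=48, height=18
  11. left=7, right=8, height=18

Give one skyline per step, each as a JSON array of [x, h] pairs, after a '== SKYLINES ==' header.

== SKYLINES ==
[[7,17],[14,0]]
[[7,17],[14,6],[18,0]]
[[7,17],[14,6],[18,0],[35,19],[50,0]]
[[7,17],[14,6],[35,19],[50,0]]
[[4,2],[5,0],[7,17],[14,6],[35,19],[50,0]]
[[4,2],[5,1],[7,17],[14,6],[35,19],[50,0]]
[[4,2],[5,1],[7,17],[14,6],[35,19],[50,0]]
[[4,2],[5,1],[7,17],[14,6],[35,19],[50,0]]
[[4,2],[5,1],[7,17],[14,6],[35,19],[50,0]]
[[4,2],[5,1],[7,17],[14,6],[35,19],[50,0]]
[[4,2],[5,1],[7,18],[8,17],[14,6],[35,19],[50,0]]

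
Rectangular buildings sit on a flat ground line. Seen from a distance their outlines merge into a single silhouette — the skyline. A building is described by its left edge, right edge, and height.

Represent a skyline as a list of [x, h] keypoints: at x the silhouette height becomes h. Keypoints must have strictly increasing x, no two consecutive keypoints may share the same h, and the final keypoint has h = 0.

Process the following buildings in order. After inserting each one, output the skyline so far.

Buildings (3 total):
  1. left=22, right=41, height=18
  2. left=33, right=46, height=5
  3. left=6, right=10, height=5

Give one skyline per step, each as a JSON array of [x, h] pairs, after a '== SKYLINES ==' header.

== SKYLINES ==
[[22,18],[41,0]]
[[22,18],[41,5],[46,0]]
[[6,5],[10,0],[22,18],[41,5],[46,0]]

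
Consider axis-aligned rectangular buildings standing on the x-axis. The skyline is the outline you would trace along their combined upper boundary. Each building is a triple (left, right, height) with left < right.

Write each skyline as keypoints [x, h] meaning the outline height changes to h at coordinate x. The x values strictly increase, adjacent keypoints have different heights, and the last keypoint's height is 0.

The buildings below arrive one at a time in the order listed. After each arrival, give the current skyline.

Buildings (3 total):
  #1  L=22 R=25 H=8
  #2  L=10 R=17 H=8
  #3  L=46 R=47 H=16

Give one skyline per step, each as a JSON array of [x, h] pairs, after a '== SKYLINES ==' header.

== SKYLINES ==
[[22,8],[25,0]]
[[10,8],[17,0],[22,8],[25,0]]
[[10,8],[17,0],[22,8],[25,0],[46,16],[47,0]]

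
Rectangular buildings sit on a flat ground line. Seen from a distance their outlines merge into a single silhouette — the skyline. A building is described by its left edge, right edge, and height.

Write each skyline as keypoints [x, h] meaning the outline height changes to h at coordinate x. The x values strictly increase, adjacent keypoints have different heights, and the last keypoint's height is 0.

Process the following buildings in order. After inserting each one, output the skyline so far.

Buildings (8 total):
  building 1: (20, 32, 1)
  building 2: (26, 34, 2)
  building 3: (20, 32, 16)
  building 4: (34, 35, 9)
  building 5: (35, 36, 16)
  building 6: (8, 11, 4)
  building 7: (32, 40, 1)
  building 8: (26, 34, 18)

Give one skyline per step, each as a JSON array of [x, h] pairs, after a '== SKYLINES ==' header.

== SKYLINES ==
[[20,1],[32,0]]
[[20,1],[26,2],[34,0]]
[[20,16],[32,2],[34,0]]
[[20,16],[32,2],[34,9],[35,0]]
[[20,16],[32,2],[34,9],[35,16],[36,0]]
[[8,4],[11,0],[20,16],[32,2],[34,9],[35,16],[36,0]]
[[8,4],[11,0],[20,16],[32,2],[34,9],[35,16],[36,1],[40,0]]
[[8,4],[11,0],[20,16],[26,18],[34,9],[35,16],[36,1],[40,0]]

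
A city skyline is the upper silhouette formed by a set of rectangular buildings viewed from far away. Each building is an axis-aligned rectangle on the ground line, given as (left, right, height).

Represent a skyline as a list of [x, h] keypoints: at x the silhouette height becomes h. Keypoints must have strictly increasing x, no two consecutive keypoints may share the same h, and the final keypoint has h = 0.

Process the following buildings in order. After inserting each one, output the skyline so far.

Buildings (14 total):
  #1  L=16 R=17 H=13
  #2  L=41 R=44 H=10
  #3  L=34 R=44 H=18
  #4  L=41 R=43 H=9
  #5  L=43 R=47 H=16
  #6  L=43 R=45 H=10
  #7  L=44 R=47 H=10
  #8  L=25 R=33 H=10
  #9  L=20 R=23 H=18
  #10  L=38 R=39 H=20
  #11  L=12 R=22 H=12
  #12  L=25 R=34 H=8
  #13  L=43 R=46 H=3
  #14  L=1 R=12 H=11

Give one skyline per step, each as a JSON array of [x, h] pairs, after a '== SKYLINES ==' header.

== SKYLINES ==
[[16,13],[17,0]]
[[16,13],[17,0],[41,10],[44,0]]
[[16,13],[17,0],[34,18],[44,0]]
[[16,13],[17,0],[34,18],[44,0]]
[[16,13],[17,0],[34,18],[44,16],[47,0]]
[[16,13],[17,0],[34,18],[44,16],[47,0]]
[[16,13],[17,0],[34,18],[44,16],[47,0]]
[[16,13],[17,0],[25,10],[33,0],[34,18],[44,16],[47,0]]
[[16,13],[17,0],[20,18],[23,0],[25,10],[33,0],[34,18],[44,16],[47,0]]
[[16,13],[17,0],[20,18],[23,0],[25,10],[33,0],[34,18],[38,20],[39,18],[44,16],[47,0]]
[[12,12],[16,13],[17,12],[20,18],[23,0],[25,10],[33,0],[34,18],[38,20],[39,18],[44,16],[47,0]]
[[12,12],[16,13],[17,12],[20,18],[23,0],[25,10],[33,8],[34,18],[38,20],[39,18],[44,16],[47,0]]
[[12,12],[16,13],[17,12],[20,18],[23,0],[25,10],[33,8],[34,18],[38,20],[39,18],[44,16],[47,0]]
[[1,11],[12,12],[16,13],[17,12],[20,18],[23,0],[25,10],[33,8],[34,18],[38,20],[39,18],[44,16],[47,0]]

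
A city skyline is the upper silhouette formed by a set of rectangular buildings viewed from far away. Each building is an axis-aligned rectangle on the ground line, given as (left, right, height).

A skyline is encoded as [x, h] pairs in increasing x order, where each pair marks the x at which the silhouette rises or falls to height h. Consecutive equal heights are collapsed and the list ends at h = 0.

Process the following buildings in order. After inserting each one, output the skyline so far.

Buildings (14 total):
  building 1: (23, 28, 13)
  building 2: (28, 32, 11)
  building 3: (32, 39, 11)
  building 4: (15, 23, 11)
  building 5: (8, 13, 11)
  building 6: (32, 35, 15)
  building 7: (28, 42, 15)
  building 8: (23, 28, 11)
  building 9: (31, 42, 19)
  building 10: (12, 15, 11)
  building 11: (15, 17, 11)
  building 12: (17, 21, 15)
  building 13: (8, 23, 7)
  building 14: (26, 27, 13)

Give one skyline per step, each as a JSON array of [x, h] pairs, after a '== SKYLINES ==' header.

== SKYLINES ==
[[23,13],[28,0]]
[[23,13],[28,11],[32,0]]
[[23,13],[28,11],[39,0]]
[[15,11],[23,13],[28,11],[39,0]]
[[8,11],[13,0],[15,11],[23,13],[28,11],[39,0]]
[[8,11],[13,0],[15,11],[23,13],[28,11],[32,15],[35,11],[39,0]]
[[8,11],[13,0],[15,11],[23,13],[28,15],[42,0]]
[[8,11],[13,0],[15,11],[23,13],[28,15],[42,0]]
[[8,11],[13,0],[15,11],[23,13],[28,15],[31,19],[42,0]]
[[8,11],[23,13],[28,15],[31,19],[42,0]]
[[8,11],[23,13],[28,15],[31,19],[42,0]]
[[8,11],[17,15],[21,11],[23,13],[28,15],[31,19],[42,0]]
[[8,11],[17,15],[21,11],[23,13],[28,15],[31,19],[42,0]]
[[8,11],[17,15],[21,11],[23,13],[28,15],[31,19],[42,0]]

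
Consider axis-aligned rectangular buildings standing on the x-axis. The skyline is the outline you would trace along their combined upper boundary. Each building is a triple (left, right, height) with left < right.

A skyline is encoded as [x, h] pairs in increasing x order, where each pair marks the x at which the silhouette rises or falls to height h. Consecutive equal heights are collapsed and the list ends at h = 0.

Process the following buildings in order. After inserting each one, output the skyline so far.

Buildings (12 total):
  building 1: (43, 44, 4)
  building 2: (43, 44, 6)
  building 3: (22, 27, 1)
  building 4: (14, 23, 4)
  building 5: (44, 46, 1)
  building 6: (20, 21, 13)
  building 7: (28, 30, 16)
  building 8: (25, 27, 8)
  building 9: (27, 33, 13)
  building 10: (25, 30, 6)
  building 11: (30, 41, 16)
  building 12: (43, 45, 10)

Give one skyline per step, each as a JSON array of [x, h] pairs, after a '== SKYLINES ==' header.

== SKYLINES ==
[[43,4],[44,0]]
[[43,6],[44,0]]
[[22,1],[27,0],[43,6],[44,0]]
[[14,4],[23,1],[27,0],[43,6],[44,0]]
[[14,4],[23,1],[27,0],[43,6],[44,1],[46,0]]
[[14,4],[20,13],[21,4],[23,1],[27,0],[43,6],[44,1],[46,0]]
[[14,4],[20,13],[21,4],[23,1],[27,0],[28,16],[30,0],[43,6],[44,1],[46,0]]
[[14,4],[20,13],[21,4],[23,1],[25,8],[27,0],[28,16],[30,0],[43,6],[44,1],[46,0]]
[[14,4],[20,13],[21,4],[23,1],[25,8],[27,13],[28,16],[30,13],[33,0],[43,6],[44,1],[46,0]]
[[14,4],[20,13],[21,4],[23,1],[25,8],[27,13],[28,16],[30,13],[33,0],[43,6],[44,1],[46,0]]
[[14,4],[20,13],[21,4],[23,1],[25,8],[27,13],[28,16],[41,0],[43,6],[44,1],[46,0]]
[[14,4],[20,13],[21,4],[23,1],[25,8],[27,13],[28,16],[41,0],[43,10],[45,1],[46,0]]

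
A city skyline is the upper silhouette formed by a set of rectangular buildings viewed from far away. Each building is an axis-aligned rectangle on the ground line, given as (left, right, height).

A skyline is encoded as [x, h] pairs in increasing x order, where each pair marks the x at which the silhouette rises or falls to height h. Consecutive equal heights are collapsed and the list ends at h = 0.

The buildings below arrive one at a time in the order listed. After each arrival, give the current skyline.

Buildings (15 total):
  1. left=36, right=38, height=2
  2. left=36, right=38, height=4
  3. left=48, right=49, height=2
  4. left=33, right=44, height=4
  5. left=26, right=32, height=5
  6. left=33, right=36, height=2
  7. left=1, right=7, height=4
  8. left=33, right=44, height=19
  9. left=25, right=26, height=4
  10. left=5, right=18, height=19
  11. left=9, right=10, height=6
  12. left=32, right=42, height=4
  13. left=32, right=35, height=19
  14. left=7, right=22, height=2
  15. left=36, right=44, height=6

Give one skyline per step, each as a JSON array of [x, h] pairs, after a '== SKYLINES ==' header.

== SKYLINES ==
[[36,2],[38,0]]
[[36,4],[38,0]]
[[36,4],[38,0],[48,2],[49,0]]
[[33,4],[44,0],[48,2],[49,0]]
[[26,5],[32,0],[33,4],[44,0],[48,2],[49,0]]
[[26,5],[32,0],[33,4],[44,0],[48,2],[49,0]]
[[1,4],[7,0],[26,5],[32,0],[33,4],[44,0],[48,2],[49,0]]
[[1,4],[7,0],[26,5],[32,0],[33,19],[44,0],[48,2],[49,0]]
[[1,4],[7,0],[25,4],[26,5],[32,0],[33,19],[44,0],[48,2],[49,0]]
[[1,4],[5,19],[18,0],[25,4],[26,5],[32,0],[33,19],[44,0],[48,2],[49,0]]
[[1,4],[5,19],[18,0],[25,4],[26,5],[32,0],[33,19],[44,0],[48,2],[49,0]]
[[1,4],[5,19],[18,0],[25,4],[26,5],[32,4],[33,19],[44,0],[48,2],[49,0]]
[[1,4],[5,19],[18,0],[25,4],[26,5],[32,19],[44,0],[48,2],[49,0]]
[[1,4],[5,19],[18,2],[22,0],[25,4],[26,5],[32,19],[44,0],[48,2],[49,0]]
[[1,4],[5,19],[18,2],[22,0],[25,4],[26,5],[32,19],[44,0],[48,2],[49,0]]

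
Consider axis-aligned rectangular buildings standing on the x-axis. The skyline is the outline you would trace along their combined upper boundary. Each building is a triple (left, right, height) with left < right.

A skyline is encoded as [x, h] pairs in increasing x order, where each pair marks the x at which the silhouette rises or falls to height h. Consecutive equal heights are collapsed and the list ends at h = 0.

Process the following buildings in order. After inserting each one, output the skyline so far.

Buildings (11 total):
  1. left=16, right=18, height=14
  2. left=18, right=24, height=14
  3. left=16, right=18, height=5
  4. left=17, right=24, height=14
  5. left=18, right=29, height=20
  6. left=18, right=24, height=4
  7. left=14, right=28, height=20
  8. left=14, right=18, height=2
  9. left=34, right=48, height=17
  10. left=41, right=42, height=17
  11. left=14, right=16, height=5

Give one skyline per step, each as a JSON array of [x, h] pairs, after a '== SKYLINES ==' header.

== SKYLINES ==
[[16,14],[18,0]]
[[16,14],[24,0]]
[[16,14],[24,0]]
[[16,14],[24,0]]
[[16,14],[18,20],[29,0]]
[[16,14],[18,20],[29,0]]
[[14,20],[29,0]]
[[14,20],[29,0]]
[[14,20],[29,0],[34,17],[48,0]]
[[14,20],[29,0],[34,17],[48,0]]
[[14,20],[29,0],[34,17],[48,0]]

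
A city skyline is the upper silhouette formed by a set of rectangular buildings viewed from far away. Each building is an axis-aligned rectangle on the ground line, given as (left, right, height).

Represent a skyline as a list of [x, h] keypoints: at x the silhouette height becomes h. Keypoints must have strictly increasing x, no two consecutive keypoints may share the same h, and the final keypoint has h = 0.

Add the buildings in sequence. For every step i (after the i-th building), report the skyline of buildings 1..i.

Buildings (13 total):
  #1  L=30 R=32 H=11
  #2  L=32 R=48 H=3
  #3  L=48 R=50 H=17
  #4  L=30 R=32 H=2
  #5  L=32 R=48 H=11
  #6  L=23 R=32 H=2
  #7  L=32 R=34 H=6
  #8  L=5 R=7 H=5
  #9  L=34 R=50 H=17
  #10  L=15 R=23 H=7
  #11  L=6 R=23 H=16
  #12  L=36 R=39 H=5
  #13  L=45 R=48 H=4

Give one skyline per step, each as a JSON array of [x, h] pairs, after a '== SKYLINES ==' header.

== SKYLINES ==
[[30,11],[32,0]]
[[30,11],[32,3],[48,0]]
[[30,11],[32,3],[48,17],[50,0]]
[[30,11],[32,3],[48,17],[50,0]]
[[30,11],[48,17],[50,0]]
[[23,2],[30,11],[48,17],[50,0]]
[[23,2],[30,11],[48,17],[50,0]]
[[5,5],[7,0],[23,2],[30,11],[48,17],[50,0]]
[[5,5],[7,0],[23,2],[30,11],[34,17],[50,0]]
[[5,5],[7,0],[15,7],[23,2],[30,11],[34,17],[50,0]]
[[5,5],[6,16],[23,2],[30,11],[34,17],[50,0]]
[[5,5],[6,16],[23,2],[30,11],[34,17],[50,0]]
[[5,5],[6,16],[23,2],[30,11],[34,17],[50,0]]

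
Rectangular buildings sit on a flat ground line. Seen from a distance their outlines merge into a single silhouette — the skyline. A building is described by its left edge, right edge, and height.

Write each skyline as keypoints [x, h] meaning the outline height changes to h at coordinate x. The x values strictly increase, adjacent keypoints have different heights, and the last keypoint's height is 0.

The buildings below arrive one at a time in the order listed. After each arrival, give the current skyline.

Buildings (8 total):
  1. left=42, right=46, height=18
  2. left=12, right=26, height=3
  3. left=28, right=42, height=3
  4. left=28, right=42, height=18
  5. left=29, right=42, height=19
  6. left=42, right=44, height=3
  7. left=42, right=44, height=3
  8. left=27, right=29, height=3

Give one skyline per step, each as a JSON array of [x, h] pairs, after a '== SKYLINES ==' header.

== SKYLINES ==
[[42,18],[46,0]]
[[12,3],[26,0],[42,18],[46,0]]
[[12,3],[26,0],[28,3],[42,18],[46,0]]
[[12,3],[26,0],[28,18],[46,0]]
[[12,3],[26,0],[28,18],[29,19],[42,18],[46,0]]
[[12,3],[26,0],[28,18],[29,19],[42,18],[46,0]]
[[12,3],[26,0],[28,18],[29,19],[42,18],[46,0]]
[[12,3],[26,0],[27,3],[28,18],[29,19],[42,18],[46,0]]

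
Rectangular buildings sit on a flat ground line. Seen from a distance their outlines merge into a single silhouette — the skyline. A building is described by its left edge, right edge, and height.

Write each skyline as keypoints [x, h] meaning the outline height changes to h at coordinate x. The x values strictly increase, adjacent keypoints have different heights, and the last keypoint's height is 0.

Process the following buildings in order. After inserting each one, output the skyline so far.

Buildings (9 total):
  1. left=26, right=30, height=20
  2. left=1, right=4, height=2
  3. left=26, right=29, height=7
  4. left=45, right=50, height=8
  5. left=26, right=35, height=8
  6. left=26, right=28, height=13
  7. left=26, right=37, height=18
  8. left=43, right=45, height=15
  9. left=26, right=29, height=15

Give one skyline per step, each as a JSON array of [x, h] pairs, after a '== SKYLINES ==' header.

== SKYLINES ==
[[26,20],[30,0]]
[[1,2],[4,0],[26,20],[30,0]]
[[1,2],[4,0],[26,20],[30,0]]
[[1,2],[4,0],[26,20],[30,0],[45,8],[50,0]]
[[1,2],[4,0],[26,20],[30,8],[35,0],[45,8],[50,0]]
[[1,2],[4,0],[26,20],[30,8],[35,0],[45,8],[50,0]]
[[1,2],[4,0],[26,20],[30,18],[37,0],[45,8],[50,0]]
[[1,2],[4,0],[26,20],[30,18],[37,0],[43,15],[45,8],[50,0]]
[[1,2],[4,0],[26,20],[30,18],[37,0],[43,15],[45,8],[50,0]]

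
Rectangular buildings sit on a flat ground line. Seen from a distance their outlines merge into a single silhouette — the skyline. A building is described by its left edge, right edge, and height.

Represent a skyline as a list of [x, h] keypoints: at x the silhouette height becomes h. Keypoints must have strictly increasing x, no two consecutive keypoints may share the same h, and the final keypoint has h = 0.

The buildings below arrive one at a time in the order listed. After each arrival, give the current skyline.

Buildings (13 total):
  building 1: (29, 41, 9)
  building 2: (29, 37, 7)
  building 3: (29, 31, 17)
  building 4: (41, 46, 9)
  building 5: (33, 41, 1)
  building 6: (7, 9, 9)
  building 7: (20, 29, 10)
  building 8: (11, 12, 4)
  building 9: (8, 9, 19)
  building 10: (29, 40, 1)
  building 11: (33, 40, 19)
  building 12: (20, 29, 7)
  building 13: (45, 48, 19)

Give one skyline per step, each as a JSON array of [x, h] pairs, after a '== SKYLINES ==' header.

== SKYLINES ==
[[29,9],[41,0]]
[[29,9],[41,0]]
[[29,17],[31,9],[41,0]]
[[29,17],[31,9],[46,0]]
[[29,17],[31,9],[46,0]]
[[7,9],[9,0],[29,17],[31,9],[46,0]]
[[7,9],[9,0],[20,10],[29,17],[31,9],[46,0]]
[[7,9],[9,0],[11,4],[12,0],[20,10],[29,17],[31,9],[46,0]]
[[7,9],[8,19],[9,0],[11,4],[12,0],[20,10],[29,17],[31,9],[46,0]]
[[7,9],[8,19],[9,0],[11,4],[12,0],[20,10],[29,17],[31,9],[46,0]]
[[7,9],[8,19],[9,0],[11,4],[12,0],[20,10],[29,17],[31,9],[33,19],[40,9],[46,0]]
[[7,9],[8,19],[9,0],[11,4],[12,0],[20,10],[29,17],[31,9],[33,19],[40,9],[46,0]]
[[7,9],[8,19],[9,0],[11,4],[12,0],[20,10],[29,17],[31,9],[33,19],[40,9],[45,19],[48,0]]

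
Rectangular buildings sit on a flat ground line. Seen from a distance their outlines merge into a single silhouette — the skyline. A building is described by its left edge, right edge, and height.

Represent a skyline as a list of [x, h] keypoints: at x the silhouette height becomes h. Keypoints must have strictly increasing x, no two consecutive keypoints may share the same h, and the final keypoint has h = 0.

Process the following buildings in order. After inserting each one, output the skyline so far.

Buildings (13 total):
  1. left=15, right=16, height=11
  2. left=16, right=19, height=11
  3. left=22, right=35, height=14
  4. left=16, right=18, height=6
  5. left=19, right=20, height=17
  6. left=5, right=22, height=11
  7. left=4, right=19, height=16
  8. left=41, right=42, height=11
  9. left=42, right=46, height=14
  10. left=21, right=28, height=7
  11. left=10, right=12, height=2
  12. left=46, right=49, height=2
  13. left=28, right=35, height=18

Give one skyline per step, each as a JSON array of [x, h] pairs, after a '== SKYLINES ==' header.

== SKYLINES ==
[[15,11],[16,0]]
[[15,11],[19,0]]
[[15,11],[19,0],[22,14],[35,0]]
[[15,11],[19,0],[22,14],[35,0]]
[[15,11],[19,17],[20,0],[22,14],[35,0]]
[[5,11],[19,17],[20,11],[22,14],[35,0]]
[[4,16],[19,17],[20,11],[22,14],[35,0]]
[[4,16],[19,17],[20,11],[22,14],[35,0],[41,11],[42,0]]
[[4,16],[19,17],[20,11],[22,14],[35,0],[41,11],[42,14],[46,0]]
[[4,16],[19,17],[20,11],[22,14],[35,0],[41,11],[42,14],[46,0]]
[[4,16],[19,17],[20,11],[22,14],[35,0],[41,11],[42,14],[46,0]]
[[4,16],[19,17],[20,11],[22,14],[35,0],[41,11],[42,14],[46,2],[49,0]]
[[4,16],[19,17],[20,11],[22,14],[28,18],[35,0],[41,11],[42,14],[46,2],[49,0]]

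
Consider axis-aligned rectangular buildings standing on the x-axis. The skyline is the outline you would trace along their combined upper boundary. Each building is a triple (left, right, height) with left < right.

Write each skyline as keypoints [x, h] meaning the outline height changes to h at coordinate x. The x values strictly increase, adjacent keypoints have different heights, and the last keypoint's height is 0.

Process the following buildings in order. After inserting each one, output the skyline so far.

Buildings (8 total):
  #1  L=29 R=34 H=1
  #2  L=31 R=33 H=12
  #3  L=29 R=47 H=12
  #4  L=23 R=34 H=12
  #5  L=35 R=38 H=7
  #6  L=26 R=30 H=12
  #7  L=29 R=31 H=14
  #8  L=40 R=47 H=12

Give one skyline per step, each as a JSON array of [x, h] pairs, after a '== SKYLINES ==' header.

== SKYLINES ==
[[29,1],[34,0]]
[[29,1],[31,12],[33,1],[34,0]]
[[29,12],[47,0]]
[[23,12],[47,0]]
[[23,12],[47,0]]
[[23,12],[47,0]]
[[23,12],[29,14],[31,12],[47,0]]
[[23,12],[29,14],[31,12],[47,0]]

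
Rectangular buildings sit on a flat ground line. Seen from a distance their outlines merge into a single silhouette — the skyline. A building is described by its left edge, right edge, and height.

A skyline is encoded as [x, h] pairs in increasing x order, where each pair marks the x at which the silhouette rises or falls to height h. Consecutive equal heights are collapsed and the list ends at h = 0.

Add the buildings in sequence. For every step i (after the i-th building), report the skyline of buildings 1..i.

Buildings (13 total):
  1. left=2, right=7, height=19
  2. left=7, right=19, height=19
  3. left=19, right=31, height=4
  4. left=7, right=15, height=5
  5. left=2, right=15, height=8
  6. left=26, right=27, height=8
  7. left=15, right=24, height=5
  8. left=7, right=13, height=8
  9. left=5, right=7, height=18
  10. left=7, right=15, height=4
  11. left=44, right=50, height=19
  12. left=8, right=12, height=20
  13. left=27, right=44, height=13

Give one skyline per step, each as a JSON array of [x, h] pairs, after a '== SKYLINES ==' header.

== SKYLINES ==
[[2,19],[7,0]]
[[2,19],[19,0]]
[[2,19],[19,4],[31,0]]
[[2,19],[19,4],[31,0]]
[[2,19],[19,4],[31,0]]
[[2,19],[19,4],[26,8],[27,4],[31,0]]
[[2,19],[19,5],[24,4],[26,8],[27,4],[31,0]]
[[2,19],[19,5],[24,4],[26,8],[27,4],[31,0]]
[[2,19],[19,5],[24,4],[26,8],[27,4],[31,0]]
[[2,19],[19,5],[24,4],[26,8],[27,4],[31,0]]
[[2,19],[19,5],[24,4],[26,8],[27,4],[31,0],[44,19],[50,0]]
[[2,19],[8,20],[12,19],[19,5],[24,4],[26,8],[27,4],[31,0],[44,19],[50,0]]
[[2,19],[8,20],[12,19],[19,5],[24,4],[26,8],[27,13],[44,19],[50,0]]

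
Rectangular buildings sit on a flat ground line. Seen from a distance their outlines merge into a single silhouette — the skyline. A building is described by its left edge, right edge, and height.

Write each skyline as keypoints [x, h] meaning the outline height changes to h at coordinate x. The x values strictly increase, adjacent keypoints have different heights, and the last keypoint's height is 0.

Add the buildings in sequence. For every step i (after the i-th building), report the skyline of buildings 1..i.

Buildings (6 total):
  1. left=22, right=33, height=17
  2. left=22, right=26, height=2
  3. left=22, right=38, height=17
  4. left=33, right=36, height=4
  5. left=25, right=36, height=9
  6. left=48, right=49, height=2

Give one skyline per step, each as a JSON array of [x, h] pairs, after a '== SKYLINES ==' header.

== SKYLINES ==
[[22,17],[33,0]]
[[22,17],[33,0]]
[[22,17],[38,0]]
[[22,17],[38,0]]
[[22,17],[38,0]]
[[22,17],[38,0],[48,2],[49,0]]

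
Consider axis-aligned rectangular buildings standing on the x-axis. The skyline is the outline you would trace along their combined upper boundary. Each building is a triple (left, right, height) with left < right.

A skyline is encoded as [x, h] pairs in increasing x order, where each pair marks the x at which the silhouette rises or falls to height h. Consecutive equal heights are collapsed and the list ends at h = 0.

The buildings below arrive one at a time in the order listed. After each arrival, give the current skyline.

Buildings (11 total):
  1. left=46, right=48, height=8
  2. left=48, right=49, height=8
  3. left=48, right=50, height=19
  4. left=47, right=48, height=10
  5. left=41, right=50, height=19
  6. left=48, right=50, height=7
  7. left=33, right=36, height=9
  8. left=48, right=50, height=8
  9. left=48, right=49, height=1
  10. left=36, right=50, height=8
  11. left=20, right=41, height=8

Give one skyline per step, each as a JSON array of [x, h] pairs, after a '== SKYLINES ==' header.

== SKYLINES ==
[[46,8],[48,0]]
[[46,8],[49,0]]
[[46,8],[48,19],[50,0]]
[[46,8],[47,10],[48,19],[50,0]]
[[41,19],[50,0]]
[[41,19],[50,0]]
[[33,9],[36,0],[41,19],[50,0]]
[[33,9],[36,0],[41,19],[50,0]]
[[33,9],[36,0],[41,19],[50,0]]
[[33,9],[36,8],[41,19],[50,0]]
[[20,8],[33,9],[36,8],[41,19],[50,0]]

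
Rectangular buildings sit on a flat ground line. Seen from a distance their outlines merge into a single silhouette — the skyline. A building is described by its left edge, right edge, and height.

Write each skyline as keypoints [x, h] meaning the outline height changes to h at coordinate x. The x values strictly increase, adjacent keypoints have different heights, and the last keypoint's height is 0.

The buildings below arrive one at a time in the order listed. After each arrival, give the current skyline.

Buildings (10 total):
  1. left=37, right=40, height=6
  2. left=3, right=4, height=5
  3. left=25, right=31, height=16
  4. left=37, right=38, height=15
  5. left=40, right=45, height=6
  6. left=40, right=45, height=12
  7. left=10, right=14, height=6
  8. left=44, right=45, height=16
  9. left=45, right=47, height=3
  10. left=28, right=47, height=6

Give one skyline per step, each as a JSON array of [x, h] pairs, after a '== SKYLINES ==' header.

== SKYLINES ==
[[37,6],[40,0]]
[[3,5],[4,0],[37,6],[40,0]]
[[3,5],[4,0],[25,16],[31,0],[37,6],[40,0]]
[[3,5],[4,0],[25,16],[31,0],[37,15],[38,6],[40,0]]
[[3,5],[4,0],[25,16],[31,0],[37,15],[38,6],[45,0]]
[[3,5],[4,0],[25,16],[31,0],[37,15],[38,6],[40,12],[45,0]]
[[3,5],[4,0],[10,6],[14,0],[25,16],[31,0],[37,15],[38,6],[40,12],[45,0]]
[[3,5],[4,0],[10,6],[14,0],[25,16],[31,0],[37,15],[38,6],[40,12],[44,16],[45,0]]
[[3,5],[4,0],[10,6],[14,0],[25,16],[31,0],[37,15],[38,6],[40,12],[44,16],[45,3],[47,0]]
[[3,5],[4,0],[10,6],[14,0],[25,16],[31,6],[37,15],[38,6],[40,12],[44,16],[45,6],[47,0]]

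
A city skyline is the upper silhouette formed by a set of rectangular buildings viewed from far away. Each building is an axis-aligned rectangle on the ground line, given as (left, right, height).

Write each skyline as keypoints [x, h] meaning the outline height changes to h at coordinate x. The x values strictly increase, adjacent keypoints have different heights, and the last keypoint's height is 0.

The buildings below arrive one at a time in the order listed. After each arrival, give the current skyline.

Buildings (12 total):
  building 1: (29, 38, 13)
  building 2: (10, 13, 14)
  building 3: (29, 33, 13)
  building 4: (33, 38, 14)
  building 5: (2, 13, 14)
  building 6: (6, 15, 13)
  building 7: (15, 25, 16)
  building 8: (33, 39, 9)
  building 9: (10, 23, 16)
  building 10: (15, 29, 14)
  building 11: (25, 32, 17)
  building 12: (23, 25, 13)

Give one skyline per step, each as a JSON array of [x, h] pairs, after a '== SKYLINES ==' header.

== SKYLINES ==
[[29,13],[38,0]]
[[10,14],[13,0],[29,13],[38,0]]
[[10,14],[13,0],[29,13],[38,0]]
[[10,14],[13,0],[29,13],[33,14],[38,0]]
[[2,14],[13,0],[29,13],[33,14],[38,0]]
[[2,14],[13,13],[15,0],[29,13],[33,14],[38,0]]
[[2,14],[13,13],[15,16],[25,0],[29,13],[33,14],[38,0]]
[[2,14],[13,13],[15,16],[25,0],[29,13],[33,14],[38,9],[39,0]]
[[2,14],[10,16],[25,0],[29,13],[33,14],[38,9],[39,0]]
[[2,14],[10,16],[25,14],[29,13],[33,14],[38,9],[39,0]]
[[2,14],[10,16],[25,17],[32,13],[33,14],[38,9],[39,0]]
[[2,14],[10,16],[25,17],[32,13],[33,14],[38,9],[39,0]]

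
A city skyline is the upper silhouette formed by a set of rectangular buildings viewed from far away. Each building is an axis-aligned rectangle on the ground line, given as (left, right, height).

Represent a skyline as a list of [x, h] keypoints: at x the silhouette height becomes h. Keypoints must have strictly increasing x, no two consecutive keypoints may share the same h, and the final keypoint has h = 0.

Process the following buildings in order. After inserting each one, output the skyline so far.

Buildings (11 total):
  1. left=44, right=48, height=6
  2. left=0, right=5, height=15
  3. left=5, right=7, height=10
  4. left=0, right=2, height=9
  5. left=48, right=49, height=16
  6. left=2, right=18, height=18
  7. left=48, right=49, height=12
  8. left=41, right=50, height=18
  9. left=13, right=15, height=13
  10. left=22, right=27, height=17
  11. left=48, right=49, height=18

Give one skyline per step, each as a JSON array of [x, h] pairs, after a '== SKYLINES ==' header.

== SKYLINES ==
[[44,6],[48,0]]
[[0,15],[5,0],[44,6],[48,0]]
[[0,15],[5,10],[7,0],[44,6],[48,0]]
[[0,15],[5,10],[7,0],[44,6],[48,0]]
[[0,15],[5,10],[7,0],[44,6],[48,16],[49,0]]
[[0,15],[2,18],[18,0],[44,6],[48,16],[49,0]]
[[0,15],[2,18],[18,0],[44,6],[48,16],[49,0]]
[[0,15],[2,18],[18,0],[41,18],[50,0]]
[[0,15],[2,18],[18,0],[41,18],[50,0]]
[[0,15],[2,18],[18,0],[22,17],[27,0],[41,18],[50,0]]
[[0,15],[2,18],[18,0],[22,17],[27,0],[41,18],[50,0]]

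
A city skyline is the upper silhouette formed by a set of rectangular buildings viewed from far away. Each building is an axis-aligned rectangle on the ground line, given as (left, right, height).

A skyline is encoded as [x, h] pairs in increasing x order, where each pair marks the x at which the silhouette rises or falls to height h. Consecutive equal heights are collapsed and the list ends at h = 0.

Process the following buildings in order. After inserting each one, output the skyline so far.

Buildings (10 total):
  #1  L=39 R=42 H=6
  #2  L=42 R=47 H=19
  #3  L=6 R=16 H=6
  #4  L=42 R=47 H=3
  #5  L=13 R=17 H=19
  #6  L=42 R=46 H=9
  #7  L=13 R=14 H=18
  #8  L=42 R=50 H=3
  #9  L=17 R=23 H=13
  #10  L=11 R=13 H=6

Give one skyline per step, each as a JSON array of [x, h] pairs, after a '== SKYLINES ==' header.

== SKYLINES ==
[[39,6],[42,0]]
[[39,6],[42,19],[47,0]]
[[6,6],[16,0],[39,6],[42,19],[47,0]]
[[6,6],[16,0],[39,6],[42,19],[47,0]]
[[6,6],[13,19],[17,0],[39,6],[42,19],[47,0]]
[[6,6],[13,19],[17,0],[39,6],[42,19],[47,0]]
[[6,6],[13,19],[17,0],[39,6],[42,19],[47,0]]
[[6,6],[13,19],[17,0],[39,6],[42,19],[47,3],[50,0]]
[[6,6],[13,19],[17,13],[23,0],[39,6],[42,19],[47,3],[50,0]]
[[6,6],[13,19],[17,13],[23,0],[39,6],[42,19],[47,3],[50,0]]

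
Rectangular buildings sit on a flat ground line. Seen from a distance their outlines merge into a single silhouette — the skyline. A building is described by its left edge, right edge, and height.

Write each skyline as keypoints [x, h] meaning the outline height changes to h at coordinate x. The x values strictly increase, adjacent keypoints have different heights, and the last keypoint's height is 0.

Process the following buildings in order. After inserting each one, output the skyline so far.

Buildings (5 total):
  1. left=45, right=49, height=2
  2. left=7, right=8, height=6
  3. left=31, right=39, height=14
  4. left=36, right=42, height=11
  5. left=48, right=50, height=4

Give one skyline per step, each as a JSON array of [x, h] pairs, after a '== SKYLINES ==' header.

== SKYLINES ==
[[45,2],[49,0]]
[[7,6],[8,0],[45,2],[49,0]]
[[7,6],[8,0],[31,14],[39,0],[45,2],[49,0]]
[[7,6],[8,0],[31,14],[39,11],[42,0],[45,2],[49,0]]
[[7,6],[8,0],[31,14],[39,11],[42,0],[45,2],[48,4],[50,0]]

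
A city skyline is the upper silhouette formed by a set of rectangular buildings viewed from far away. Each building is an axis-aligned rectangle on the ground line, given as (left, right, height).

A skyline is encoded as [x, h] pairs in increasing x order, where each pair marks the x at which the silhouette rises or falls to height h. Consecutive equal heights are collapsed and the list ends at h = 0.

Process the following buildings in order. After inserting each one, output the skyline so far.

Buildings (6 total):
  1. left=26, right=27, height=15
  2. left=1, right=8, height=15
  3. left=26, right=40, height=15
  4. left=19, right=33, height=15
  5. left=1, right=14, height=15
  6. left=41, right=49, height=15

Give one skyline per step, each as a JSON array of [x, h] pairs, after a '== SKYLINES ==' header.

== SKYLINES ==
[[26,15],[27,0]]
[[1,15],[8,0],[26,15],[27,0]]
[[1,15],[8,0],[26,15],[40,0]]
[[1,15],[8,0],[19,15],[40,0]]
[[1,15],[14,0],[19,15],[40,0]]
[[1,15],[14,0],[19,15],[40,0],[41,15],[49,0]]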